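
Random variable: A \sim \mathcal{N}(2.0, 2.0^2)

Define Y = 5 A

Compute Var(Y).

For Y = aA + b: Var(Y) = a² * Var(A)
Var(A) = 2.0^2 = 4
Var(Y) = 5² * 4 = 25 * 4 = 100

100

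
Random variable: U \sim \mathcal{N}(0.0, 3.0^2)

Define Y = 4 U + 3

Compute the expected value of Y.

For Y = 4U + 3:
E[Y] = 4 * E[U] + 3
E[U] = 0.0 = 0
E[Y] = 4 * 0 + 3 = 3

3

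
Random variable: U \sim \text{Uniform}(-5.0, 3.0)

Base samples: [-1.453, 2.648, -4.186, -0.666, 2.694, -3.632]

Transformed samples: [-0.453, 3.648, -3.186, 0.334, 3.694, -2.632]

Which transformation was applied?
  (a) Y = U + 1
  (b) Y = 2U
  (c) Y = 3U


Checking option (a) Y = U + 1:
  U = -1.453 -> Y = -0.453 ✓
  U = 2.648 -> Y = 3.648 ✓
  U = -4.186 -> Y = -3.186 ✓
All samples match this transformation.

(a) U + 1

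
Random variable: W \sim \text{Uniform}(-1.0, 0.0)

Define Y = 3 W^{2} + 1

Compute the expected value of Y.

E[Y] = 3*E[W²] + 1
E[W] = -0.5
E[W²] = Var(W) + (E[W])² = 0.083333333 + 0.25 = 0.33333333
E[Y] = 3*0.33333333 + 1 = 2

2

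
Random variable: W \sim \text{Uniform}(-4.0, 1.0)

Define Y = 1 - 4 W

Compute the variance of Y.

For Y = aW + b: Var(Y) = a² * Var(W)
Var(W) = (1 + 4)^2/12 = 2.0833333
Var(Y) = (-4)² * 2.0833333 = 16 * 2.0833333 = 33.333333

33.333333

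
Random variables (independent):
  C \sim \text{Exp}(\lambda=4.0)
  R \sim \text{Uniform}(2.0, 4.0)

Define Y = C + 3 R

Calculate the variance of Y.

For independent RVs: Var(aX + bY) = a²Var(X) + b²Var(Y)
Var(C) = 0.0625
Var(R) = 0.33333333
Var(Y) = 1²*0.0625 + 3²*0.33333333
= 1*0.0625 + 9*0.33333333 = 3.0625

3.0625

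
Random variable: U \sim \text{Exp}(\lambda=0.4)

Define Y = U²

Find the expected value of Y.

Using E[X²] = Var(X) + (E[X])²:
E[U] = 2.5
Var(U) = 1/0.4^2 = 6.25
E[U²] = 6.25 + 2.5² = 6.25 + 6.25 = 12.5

12.5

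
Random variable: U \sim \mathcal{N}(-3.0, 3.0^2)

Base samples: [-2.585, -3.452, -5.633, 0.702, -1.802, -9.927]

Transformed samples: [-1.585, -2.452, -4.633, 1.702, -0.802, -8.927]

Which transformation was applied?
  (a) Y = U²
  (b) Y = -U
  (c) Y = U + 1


Checking option (c) Y = U + 1:
  U = -2.585 -> Y = -1.585 ✓
  U = -3.452 -> Y = -2.452 ✓
  U = -5.633 -> Y = -4.633 ✓
All samples match this transformation.

(c) U + 1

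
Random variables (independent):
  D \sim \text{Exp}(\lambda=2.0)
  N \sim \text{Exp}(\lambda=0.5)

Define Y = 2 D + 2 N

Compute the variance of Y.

For independent RVs: Var(aX + bY) = a²Var(X) + b²Var(Y)
Var(D) = 0.25
Var(N) = 4
Var(Y) = 2²*0.25 + 2²*4
= 4*0.25 + 4*4 = 17

17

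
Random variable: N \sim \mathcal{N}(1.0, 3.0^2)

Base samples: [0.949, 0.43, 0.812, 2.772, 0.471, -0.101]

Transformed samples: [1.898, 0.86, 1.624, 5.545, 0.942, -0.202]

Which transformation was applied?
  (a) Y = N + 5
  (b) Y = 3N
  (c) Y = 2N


Checking option (c) Y = 2N:
  N = 0.949 -> Y = 1.898 ✓
  N = 0.43 -> Y = 0.86 ✓
  N = 0.812 -> Y = 1.624 ✓
All samples match this transformation.

(c) 2N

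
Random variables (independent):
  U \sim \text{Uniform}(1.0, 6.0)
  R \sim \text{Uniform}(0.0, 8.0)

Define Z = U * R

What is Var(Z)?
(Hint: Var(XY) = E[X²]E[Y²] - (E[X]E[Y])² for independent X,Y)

Var(XY) = E[X²]E[Y²] - (E[X]E[Y])²
E[U] = 3.5, Var(U) = 2.0833333
E[R] = 4, Var(R) = 5.3333333
E[U²] = 2.0833333 + 3.5² = 14.333333
E[R²] = 5.3333333 + 4² = 21.333333
Var(Z) = 14.333333*21.333333 - (3.5*4)²
= 305.77778 - 196 = 109.77778

109.77778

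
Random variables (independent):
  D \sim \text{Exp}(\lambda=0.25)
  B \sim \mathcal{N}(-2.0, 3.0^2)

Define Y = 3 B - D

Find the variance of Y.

For independent RVs: Var(aX + bY) = a²Var(X) + b²Var(Y)
Var(D) = 16
Var(B) = 9
Var(Y) = (-1)²*16 + 3²*9
= 1*16 + 9*9 = 97

97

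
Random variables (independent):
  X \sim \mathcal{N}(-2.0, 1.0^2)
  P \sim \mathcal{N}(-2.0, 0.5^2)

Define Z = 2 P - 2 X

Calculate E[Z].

E[Z] = -2*E[X] + 2*E[P]
E[X] = -2
E[P] = -2
E[Z] = -2*(-2) + 2*(-2) = 0

0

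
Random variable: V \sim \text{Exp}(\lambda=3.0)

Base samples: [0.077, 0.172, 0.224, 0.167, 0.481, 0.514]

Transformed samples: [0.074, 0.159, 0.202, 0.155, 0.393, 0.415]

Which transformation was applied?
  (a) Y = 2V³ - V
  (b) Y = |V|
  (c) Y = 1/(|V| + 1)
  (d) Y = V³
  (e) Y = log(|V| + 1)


Checking option (e) Y = log(|V| + 1):
  V = 0.077 -> Y = 0.074 ✓
  V = 0.172 -> Y = 0.159 ✓
  V = 0.224 -> Y = 0.202 ✓
All samples match this transformation.

(e) log(|V| + 1)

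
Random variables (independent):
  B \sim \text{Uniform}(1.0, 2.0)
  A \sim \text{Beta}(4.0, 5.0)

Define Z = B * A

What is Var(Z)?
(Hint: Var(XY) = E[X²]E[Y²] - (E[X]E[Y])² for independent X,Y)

Var(XY) = E[X²]E[Y²] - (E[X]E[Y])²
E[B] = 1.5, Var(B) = 0.083333333
E[A] = 0.44444444, Var(A) = 0.024691358
E[B²] = 0.083333333 + 1.5² = 2.3333333
E[A²] = 0.024691358 + 0.44444444² = 0.22222222
Var(Z) = 2.3333333*0.22222222 - (1.5*0.44444444)²
= 0.51851852 - 0.44444444 = 0.074074074

0.074074074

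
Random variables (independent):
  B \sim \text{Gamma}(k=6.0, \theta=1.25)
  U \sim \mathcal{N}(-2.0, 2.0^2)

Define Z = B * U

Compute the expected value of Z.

For independent RVs: E[XY] = E[X]*E[Y]
E[B] = 7.5
E[U] = -2
E[Z] = 7.5 * (-2) = -15

-15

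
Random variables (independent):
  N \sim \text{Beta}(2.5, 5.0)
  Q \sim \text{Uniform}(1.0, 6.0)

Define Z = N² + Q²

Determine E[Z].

E[Z] = E[N²] + E[Q²]
E[N²] = Var(N) + E[N]² = 0.026143791 + 0.11111111 = 0.1372549
E[Q²] = Var(Q) + E[Q]² = 2.0833333 + 12.25 = 14.333333
E[Z] = 0.1372549 + 14.333333 = 14.470588

14.470588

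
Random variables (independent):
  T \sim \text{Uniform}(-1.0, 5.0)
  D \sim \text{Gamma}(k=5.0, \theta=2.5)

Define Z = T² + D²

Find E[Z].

E[Z] = E[T²] + E[D²]
E[T²] = Var(T) + E[T]² = 3 + 4 = 7
E[D²] = Var(D) + E[D]² = 31.25 + 156.25 = 187.5
E[Z] = 7 + 187.5 = 194.5

194.5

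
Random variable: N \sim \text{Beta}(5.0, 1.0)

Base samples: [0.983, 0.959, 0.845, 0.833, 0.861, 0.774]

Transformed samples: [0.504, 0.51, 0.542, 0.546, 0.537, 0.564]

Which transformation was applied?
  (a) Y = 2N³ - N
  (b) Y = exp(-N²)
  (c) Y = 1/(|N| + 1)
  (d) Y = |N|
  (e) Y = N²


Checking option (c) Y = 1/(|N| + 1):
  N = 0.983 -> Y = 0.504 ✓
  N = 0.959 -> Y = 0.51 ✓
  N = 0.845 -> Y = 0.542 ✓
All samples match this transformation.

(c) 1/(|N| + 1)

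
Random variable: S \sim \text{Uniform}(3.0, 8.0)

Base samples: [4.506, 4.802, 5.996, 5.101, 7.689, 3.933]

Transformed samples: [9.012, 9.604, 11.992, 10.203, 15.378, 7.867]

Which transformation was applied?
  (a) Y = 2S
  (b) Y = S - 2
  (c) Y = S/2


Checking option (a) Y = 2S:
  S = 4.506 -> Y = 9.012 ✓
  S = 4.802 -> Y = 9.604 ✓
  S = 5.996 -> Y = 11.992 ✓
All samples match this transformation.

(a) 2S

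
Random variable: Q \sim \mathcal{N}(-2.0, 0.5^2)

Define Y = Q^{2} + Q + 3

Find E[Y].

E[Y] = 1*E[Q²] + 1*E[Q] + 3
E[Q] = -2
E[Q²] = Var(Q) + (E[Q])² = 0.25 + 4 = 4.25
E[Y] = 1*4.25 + 1*(-2) + 3 = 5.25

5.25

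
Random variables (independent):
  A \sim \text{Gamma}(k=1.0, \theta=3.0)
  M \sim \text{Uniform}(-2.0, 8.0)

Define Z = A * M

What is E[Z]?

For independent RVs: E[XY] = E[X]*E[Y]
E[A] = 3
E[M] = 3
E[Z] = 3 * 3 = 9

9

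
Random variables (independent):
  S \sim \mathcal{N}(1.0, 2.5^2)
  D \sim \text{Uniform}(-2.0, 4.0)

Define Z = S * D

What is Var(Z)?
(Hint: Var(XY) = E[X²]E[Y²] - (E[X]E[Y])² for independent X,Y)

Var(XY) = E[X²]E[Y²] - (E[X]E[Y])²
E[S] = 1, Var(S) = 6.25
E[D] = 1, Var(D) = 3
E[S²] = 6.25 + 1² = 7.25
E[D²] = 3 + 1² = 4
Var(Z) = 7.25*4 - (1*1)²
= 29 - 1 = 28

28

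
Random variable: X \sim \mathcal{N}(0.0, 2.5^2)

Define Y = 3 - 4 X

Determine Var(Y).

For Y = aX + b: Var(Y) = a² * Var(X)
Var(X) = 2.5^2 = 6.25
Var(Y) = (-4)² * 6.25 = 16 * 6.25 = 100

100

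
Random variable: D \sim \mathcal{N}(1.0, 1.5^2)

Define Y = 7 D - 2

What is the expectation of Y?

For Y = 7D - 2:
E[Y] = 7 * E[D] - 2
E[D] = 1.0 = 1
E[Y] = 7 * 1 - 2 = 5

5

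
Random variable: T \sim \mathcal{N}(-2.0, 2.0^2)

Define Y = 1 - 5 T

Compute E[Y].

For Y = -5T + 1:
E[Y] = -5 * E[T] + 1
E[T] = -2.0 = -2
E[Y] = -5 * (-2) + 1 = 11

11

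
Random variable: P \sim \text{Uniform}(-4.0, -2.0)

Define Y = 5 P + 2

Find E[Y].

For Y = 5P + 2:
E[Y] = 5 * E[P] + 2
E[P] = (-4 - 2)/2 = -3
E[Y] = 5 * (-3) + 2 = -13

-13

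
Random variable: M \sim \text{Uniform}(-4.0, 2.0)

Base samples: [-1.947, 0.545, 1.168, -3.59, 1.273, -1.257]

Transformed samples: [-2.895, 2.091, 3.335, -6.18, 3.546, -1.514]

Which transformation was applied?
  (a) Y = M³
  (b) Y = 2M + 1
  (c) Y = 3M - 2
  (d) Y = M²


Checking option (b) Y = 2M + 1:
  M = -1.947 -> Y = -2.895 ✓
  M = 0.545 -> Y = 2.091 ✓
  M = 1.168 -> Y = 3.335 ✓
All samples match this transformation.

(b) 2M + 1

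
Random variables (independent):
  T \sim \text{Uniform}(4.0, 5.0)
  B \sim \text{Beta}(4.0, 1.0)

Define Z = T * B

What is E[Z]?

For independent RVs: E[XY] = E[X]*E[Y]
E[T] = 4.5
E[B] = 0.8
E[Z] = 4.5 * 0.8 = 3.6

3.6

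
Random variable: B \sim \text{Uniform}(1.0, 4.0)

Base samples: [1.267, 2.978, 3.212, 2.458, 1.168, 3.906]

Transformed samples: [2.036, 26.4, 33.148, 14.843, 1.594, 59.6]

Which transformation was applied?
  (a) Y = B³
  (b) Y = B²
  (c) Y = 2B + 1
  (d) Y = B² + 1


Checking option (a) Y = B³:
  B = 1.267 -> Y = 2.036 ✓
  B = 2.978 -> Y = 26.4 ✓
  B = 3.212 -> Y = 33.148 ✓
All samples match this transformation.

(a) B³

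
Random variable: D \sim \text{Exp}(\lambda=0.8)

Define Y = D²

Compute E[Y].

E[D²] = Var(D) + (E[D])² = 1.5625 + 1.5625 = 3.125

3.125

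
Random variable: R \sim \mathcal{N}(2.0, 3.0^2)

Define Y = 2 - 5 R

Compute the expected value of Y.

For Y = -5R + 2:
E[Y] = -5 * E[R] + 2
E[R] = 2.0 = 2
E[Y] = -5 * 2 + 2 = -8

-8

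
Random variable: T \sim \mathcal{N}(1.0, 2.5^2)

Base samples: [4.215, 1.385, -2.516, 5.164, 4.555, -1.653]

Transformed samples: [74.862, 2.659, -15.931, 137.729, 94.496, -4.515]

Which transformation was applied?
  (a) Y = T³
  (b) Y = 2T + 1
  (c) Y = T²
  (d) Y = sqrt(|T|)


Checking option (a) Y = T³:
  T = 4.215 -> Y = 74.862 ✓
  T = 1.385 -> Y = 2.659 ✓
  T = -2.516 -> Y = -15.931 ✓
All samples match this transformation.

(a) T³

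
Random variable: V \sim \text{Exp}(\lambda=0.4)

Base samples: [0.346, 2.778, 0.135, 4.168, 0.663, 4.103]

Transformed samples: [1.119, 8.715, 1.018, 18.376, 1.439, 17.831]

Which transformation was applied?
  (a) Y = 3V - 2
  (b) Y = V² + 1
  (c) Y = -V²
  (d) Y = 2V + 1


Checking option (b) Y = V² + 1:
  V = 0.346 -> Y = 1.119 ✓
  V = 2.778 -> Y = 8.715 ✓
  V = 0.135 -> Y = 1.018 ✓
All samples match this transformation.

(b) V² + 1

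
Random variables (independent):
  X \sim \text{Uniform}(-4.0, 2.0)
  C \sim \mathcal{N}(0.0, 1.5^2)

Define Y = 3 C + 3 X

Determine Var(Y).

For independent RVs: Var(aX + bY) = a²Var(X) + b²Var(Y)
Var(X) = 3
Var(C) = 2.25
Var(Y) = 3²*3 + 3²*2.25
= 9*3 + 9*2.25 = 47.25

47.25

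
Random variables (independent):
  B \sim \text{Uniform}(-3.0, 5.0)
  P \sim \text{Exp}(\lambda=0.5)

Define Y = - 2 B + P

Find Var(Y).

For independent RVs: Var(aX + bY) = a²Var(X) + b²Var(Y)
Var(B) = 5.3333333
Var(P) = 4
Var(Y) = (-2)²*5.3333333 + 1²*4
= 4*5.3333333 + 1*4 = 25.333333

25.333333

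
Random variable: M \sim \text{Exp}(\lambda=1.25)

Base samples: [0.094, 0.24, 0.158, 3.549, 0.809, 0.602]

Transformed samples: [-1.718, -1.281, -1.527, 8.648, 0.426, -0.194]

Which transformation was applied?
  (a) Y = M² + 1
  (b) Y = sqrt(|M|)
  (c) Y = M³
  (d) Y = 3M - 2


Checking option (d) Y = 3M - 2:
  M = 0.094 -> Y = -1.718 ✓
  M = 0.24 -> Y = -1.281 ✓
  M = 0.158 -> Y = -1.527 ✓
All samples match this transformation.

(d) 3M - 2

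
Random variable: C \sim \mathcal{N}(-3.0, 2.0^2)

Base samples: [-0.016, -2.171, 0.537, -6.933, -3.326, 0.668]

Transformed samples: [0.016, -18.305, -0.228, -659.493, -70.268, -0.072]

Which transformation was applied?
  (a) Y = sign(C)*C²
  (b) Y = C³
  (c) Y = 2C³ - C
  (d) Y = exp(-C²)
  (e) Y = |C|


Checking option (c) Y = 2C³ - C:
  C = -0.016 -> Y = 0.016 ✓
  C = -2.171 -> Y = -18.305 ✓
  C = 0.537 -> Y = -0.228 ✓
All samples match this transformation.

(c) 2C³ - C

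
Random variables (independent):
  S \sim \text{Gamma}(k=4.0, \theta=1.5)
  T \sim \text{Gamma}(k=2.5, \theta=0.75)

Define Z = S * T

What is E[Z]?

For independent RVs: E[XY] = E[X]*E[Y]
E[S] = 6
E[T] = 1.875
E[Z] = 6 * 1.875 = 11.25

11.25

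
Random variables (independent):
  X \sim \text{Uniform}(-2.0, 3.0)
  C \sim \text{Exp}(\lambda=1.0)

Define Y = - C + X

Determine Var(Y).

For independent RVs: Var(aX + bY) = a²Var(X) + b²Var(Y)
Var(X) = 2.0833333
Var(C) = 1
Var(Y) = 1²*2.0833333 + (-1)²*1
= 1*2.0833333 + 1*1 = 3.0833333

3.0833333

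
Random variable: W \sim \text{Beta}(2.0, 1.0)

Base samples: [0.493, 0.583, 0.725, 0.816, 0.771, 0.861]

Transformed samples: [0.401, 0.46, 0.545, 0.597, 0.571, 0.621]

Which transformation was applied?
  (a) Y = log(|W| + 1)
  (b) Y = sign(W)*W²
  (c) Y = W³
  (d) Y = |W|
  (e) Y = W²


Checking option (a) Y = log(|W| + 1):
  W = 0.493 -> Y = 0.401 ✓
  W = 0.583 -> Y = 0.46 ✓
  W = 0.725 -> Y = 0.545 ✓
All samples match this transformation.

(a) log(|W| + 1)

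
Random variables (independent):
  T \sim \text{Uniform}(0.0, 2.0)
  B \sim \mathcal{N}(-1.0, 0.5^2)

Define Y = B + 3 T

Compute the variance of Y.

For independent RVs: Var(aX + bY) = a²Var(X) + b²Var(Y)
Var(T) = 0.33333333
Var(B) = 0.25
Var(Y) = 3²*0.33333333 + 1²*0.25
= 9*0.33333333 + 1*0.25 = 3.25

3.25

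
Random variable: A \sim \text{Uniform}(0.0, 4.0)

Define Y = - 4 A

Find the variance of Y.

For Y = aA + b: Var(Y) = a² * Var(A)
Var(A) = (4 - 0)^2/12 = 1.3333333
Var(Y) = (-4)² * 1.3333333 = 16 * 1.3333333 = 21.333333

21.333333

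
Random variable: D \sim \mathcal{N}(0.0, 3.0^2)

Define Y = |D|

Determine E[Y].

For X ~ N(0, 3.0²), E[|X|] = sigma * sqrt(2/pi)
= 3.0 * sqrt(2/pi) = 2.3936537

2.3936537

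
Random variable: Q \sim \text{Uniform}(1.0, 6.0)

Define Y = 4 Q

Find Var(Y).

For Y = aQ + b: Var(Y) = a² * Var(Q)
Var(Q) = (6 - 1)^2/12 = 2.0833333
Var(Y) = 4² * 2.0833333 = 16 * 2.0833333 = 33.333333

33.333333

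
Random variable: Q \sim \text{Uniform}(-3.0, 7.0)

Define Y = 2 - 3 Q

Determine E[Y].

For Y = -3Q + 2:
E[Y] = -3 * E[Q] + 2
E[Q] = (-3 + 7)/2 = 2
E[Y] = -3 * 2 + 2 = -4

-4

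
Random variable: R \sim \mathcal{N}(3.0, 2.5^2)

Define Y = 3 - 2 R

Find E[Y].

For Y = -2R + 3:
E[Y] = -2 * E[R] + 3
E[R] = 3.0 = 3
E[Y] = -2 * 3 + 3 = -3

-3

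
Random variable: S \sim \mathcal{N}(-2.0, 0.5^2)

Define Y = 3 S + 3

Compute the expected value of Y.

For Y = 3S + 3:
E[Y] = 3 * E[S] + 3
E[S] = -2.0 = -2
E[Y] = 3 * (-2) + 3 = -3

-3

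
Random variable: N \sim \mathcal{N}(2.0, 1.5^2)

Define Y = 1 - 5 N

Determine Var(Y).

For Y = aN + b: Var(Y) = a² * Var(N)
Var(N) = 1.5^2 = 2.25
Var(Y) = (-5)² * 2.25 = 25 * 2.25 = 56.25

56.25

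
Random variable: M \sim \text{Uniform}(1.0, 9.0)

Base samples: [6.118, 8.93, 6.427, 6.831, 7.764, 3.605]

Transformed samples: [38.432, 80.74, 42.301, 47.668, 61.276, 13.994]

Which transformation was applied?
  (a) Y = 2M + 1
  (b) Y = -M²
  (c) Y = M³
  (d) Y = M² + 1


Checking option (d) Y = M² + 1:
  M = 6.118 -> Y = 38.432 ✓
  M = 8.93 -> Y = 80.74 ✓
  M = 6.427 -> Y = 42.301 ✓
All samples match this transformation.

(d) M² + 1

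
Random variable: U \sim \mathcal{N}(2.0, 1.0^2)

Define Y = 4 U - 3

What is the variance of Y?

For Y = aU + b: Var(Y) = a² * Var(U)
Var(U) = 1.0^2 = 1
Var(Y) = 4² * 1 = 16 * 1 = 16

16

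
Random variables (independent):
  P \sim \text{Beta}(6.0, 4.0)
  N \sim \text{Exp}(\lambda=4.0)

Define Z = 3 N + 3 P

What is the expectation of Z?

E[Z] = 3*E[P] + 3*E[N]
E[P] = 0.6
E[N] = 0.25
E[Z] = 3*0.6 + 3*0.25 = 2.55

2.55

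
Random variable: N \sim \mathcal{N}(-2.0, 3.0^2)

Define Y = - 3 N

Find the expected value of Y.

For Y = -3N:
E[Y] = -3 * E[N]
E[N] = -2.0 = -2
E[Y] = -3 * (-2) = 6

6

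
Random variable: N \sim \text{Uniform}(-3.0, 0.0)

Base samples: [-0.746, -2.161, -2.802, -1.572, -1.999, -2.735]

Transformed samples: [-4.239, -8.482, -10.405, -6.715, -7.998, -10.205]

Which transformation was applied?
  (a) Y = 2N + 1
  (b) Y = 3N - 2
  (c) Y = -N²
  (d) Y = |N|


Checking option (b) Y = 3N - 2:
  N = -0.746 -> Y = -4.239 ✓
  N = -2.161 -> Y = -8.482 ✓
  N = -2.802 -> Y = -10.405 ✓
All samples match this transformation.

(b) 3N - 2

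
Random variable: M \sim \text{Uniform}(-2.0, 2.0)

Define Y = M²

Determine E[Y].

E[M²] = Var(M) + (E[M])² = 1.3333333 + 0 = 1.3333333

1.3333333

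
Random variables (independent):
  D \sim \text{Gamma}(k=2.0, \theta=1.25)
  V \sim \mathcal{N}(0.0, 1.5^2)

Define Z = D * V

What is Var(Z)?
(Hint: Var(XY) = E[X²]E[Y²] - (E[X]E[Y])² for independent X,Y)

Var(XY) = E[X²]E[Y²] - (E[X]E[Y])²
E[D] = 2.5, Var(D) = 3.125
E[V] = 0, Var(V) = 2.25
E[D²] = 3.125 + 2.5² = 9.375
E[V²] = 2.25 + 0² = 2.25
Var(Z) = 9.375*2.25 - (2.5*0)²
= 21.09375 - 0 = 21.09375

21.09375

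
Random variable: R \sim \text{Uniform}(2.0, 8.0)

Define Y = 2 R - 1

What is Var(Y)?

For Y = aR + b: Var(Y) = a² * Var(R)
Var(R) = (8 - 2)^2/12 = 3
Var(Y) = 2² * 3 = 4 * 3 = 12

12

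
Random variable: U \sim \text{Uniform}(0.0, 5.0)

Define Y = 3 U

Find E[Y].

For Y = 3U:
E[Y] = 3 * E[U]
E[U] = (0 + 5)/2 = 2.5
E[Y] = 3 * 2.5 = 7.5

7.5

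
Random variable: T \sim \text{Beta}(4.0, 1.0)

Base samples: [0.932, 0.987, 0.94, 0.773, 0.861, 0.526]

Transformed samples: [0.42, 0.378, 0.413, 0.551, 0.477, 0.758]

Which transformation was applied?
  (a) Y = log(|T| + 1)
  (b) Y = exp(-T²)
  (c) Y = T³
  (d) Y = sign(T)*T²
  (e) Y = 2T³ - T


Checking option (b) Y = exp(-T²):
  T = 0.932 -> Y = 0.42 ✓
  T = 0.987 -> Y = 0.378 ✓
  T = 0.94 -> Y = 0.413 ✓
All samples match this transformation.

(b) exp(-T²)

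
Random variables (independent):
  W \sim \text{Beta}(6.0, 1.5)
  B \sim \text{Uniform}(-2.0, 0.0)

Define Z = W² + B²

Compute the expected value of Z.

E[Z] = E[W²] + E[B²]
E[W²] = Var(W) + E[W]² = 0.018823529 + 0.64 = 0.65882353
E[B²] = Var(B) + E[B]² = 0.33333333 + 1 = 1.3333333
E[Z] = 0.65882353 + 1.3333333 = 1.9921569

1.9921569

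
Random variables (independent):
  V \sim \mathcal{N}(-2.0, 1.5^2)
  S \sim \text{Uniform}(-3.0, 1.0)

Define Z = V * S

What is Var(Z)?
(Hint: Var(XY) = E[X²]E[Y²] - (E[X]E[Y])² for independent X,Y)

Var(XY) = E[X²]E[Y²] - (E[X]E[Y])²
E[V] = -2, Var(V) = 2.25
E[S] = -1, Var(S) = 1.3333333
E[V²] = 2.25 + (-2)² = 6.25
E[S²] = 1.3333333 + (-1)² = 2.3333333
Var(Z) = 6.25*2.3333333 - (-2*(-1))²
= 14.583333 - 4 = 10.583333

10.583333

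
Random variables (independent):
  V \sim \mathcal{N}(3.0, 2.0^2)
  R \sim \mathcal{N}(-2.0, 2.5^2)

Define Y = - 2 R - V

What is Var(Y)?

For independent RVs: Var(aX + bY) = a²Var(X) + b²Var(Y)
Var(V) = 4
Var(R) = 6.25
Var(Y) = (-1)²*4 + (-2)²*6.25
= 1*4 + 4*6.25 = 29

29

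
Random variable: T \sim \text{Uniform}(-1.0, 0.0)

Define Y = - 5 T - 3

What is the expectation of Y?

For Y = -5T - 3:
E[Y] = -5 * E[T] - 3
E[T] = (-1 + 0)/2 = -0.5
E[Y] = -5 * (-0.5) - 3 = -0.5

-0.5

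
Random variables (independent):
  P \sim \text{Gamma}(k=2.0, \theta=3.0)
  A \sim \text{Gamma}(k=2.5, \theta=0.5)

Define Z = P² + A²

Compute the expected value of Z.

E[Z] = E[P²] + E[A²]
E[P²] = Var(P) + E[P]² = 18 + 36 = 54
E[A²] = Var(A) + E[A]² = 0.625 + 1.5625 = 2.1875
E[Z] = 54 + 2.1875 = 56.1875

56.1875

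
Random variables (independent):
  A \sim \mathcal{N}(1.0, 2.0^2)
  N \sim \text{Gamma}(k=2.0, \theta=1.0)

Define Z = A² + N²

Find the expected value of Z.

E[Z] = E[A²] + E[N²]
E[A²] = Var(A) + E[A]² = 4 + 1 = 5
E[N²] = Var(N) + E[N]² = 2 + 4 = 6
E[Z] = 5 + 6 = 11

11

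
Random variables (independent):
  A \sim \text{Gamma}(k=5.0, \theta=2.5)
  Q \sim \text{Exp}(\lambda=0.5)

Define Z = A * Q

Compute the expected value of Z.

For independent RVs: E[XY] = E[X]*E[Y]
E[A] = 12.5
E[Q] = 2
E[Z] = 12.5 * 2 = 25

25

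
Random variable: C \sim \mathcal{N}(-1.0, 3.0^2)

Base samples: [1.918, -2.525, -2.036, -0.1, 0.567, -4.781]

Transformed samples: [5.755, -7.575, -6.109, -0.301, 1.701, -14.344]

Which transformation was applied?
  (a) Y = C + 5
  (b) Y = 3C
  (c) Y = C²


Checking option (b) Y = 3C:
  C = 1.918 -> Y = 5.755 ✓
  C = -2.525 -> Y = -7.575 ✓
  C = -2.036 -> Y = -6.109 ✓
All samples match this transformation.

(b) 3C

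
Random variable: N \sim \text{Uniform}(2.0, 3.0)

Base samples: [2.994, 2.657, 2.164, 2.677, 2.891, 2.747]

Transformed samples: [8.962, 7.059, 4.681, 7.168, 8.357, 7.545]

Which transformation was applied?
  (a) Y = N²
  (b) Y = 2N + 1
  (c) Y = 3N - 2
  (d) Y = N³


Checking option (a) Y = N²:
  N = 2.994 -> Y = 8.962 ✓
  N = 2.657 -> Y = 7.059 ✓
  N = 2.164 -> Y = 4.681 ✓
All samples match this transformation.

(a) N²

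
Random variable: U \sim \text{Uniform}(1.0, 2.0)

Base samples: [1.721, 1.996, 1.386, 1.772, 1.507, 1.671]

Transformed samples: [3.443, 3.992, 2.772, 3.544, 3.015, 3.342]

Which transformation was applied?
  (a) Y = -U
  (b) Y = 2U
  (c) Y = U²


Checking option (b) Y = 2U:
  U = 1.721 -> Y = 3.443 ✓
  U = 1.996 -> Y = 3.992 ✓
  U = 1.386 -> Y = 2.772 ✓
All samples match this transformation.

(b) 2U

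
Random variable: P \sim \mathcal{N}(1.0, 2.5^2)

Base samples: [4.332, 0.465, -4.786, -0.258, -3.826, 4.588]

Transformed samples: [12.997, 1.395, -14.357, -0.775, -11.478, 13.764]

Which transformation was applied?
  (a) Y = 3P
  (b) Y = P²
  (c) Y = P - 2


Checking option (a) Y = 3P:
  P = 4.332 -> Y = 12.997 ✓
  P = 0.465 -> Y = 1.395 ✓
  P = -4.786 -> Y = -14.357 ✓
All samples match this transformation.

(a) 3P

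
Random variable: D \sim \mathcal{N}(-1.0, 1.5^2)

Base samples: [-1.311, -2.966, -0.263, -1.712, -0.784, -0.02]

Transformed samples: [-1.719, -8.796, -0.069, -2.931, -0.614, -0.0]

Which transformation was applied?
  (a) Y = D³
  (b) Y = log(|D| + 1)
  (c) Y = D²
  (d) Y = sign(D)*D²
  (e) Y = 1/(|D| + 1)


Checking option (d) Y = sign(D)*D²:
  D = -1.311 -> Y = -1.719 ✓
  D = -2.966 -> Y = -8.796 ✓
  D = -0.263 -> Y = -0.069 ✓
All samples match this transformation.

(d) sign(D)*D²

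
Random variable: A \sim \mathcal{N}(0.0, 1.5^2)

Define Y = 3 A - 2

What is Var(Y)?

For Y = aA + b: Var(Y) = a² * Var(A)
Var(A) = 1.5^2 = 2.25
Var(Y) = 3² * 2.25 = 9 * 2.25 = 20.25

20.25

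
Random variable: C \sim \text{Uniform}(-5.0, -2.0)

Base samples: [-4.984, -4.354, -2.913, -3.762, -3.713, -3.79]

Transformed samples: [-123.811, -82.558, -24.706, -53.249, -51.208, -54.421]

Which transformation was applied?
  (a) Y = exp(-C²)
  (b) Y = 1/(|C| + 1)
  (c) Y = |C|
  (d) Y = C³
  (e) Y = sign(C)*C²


Checking option (d) Y = C³:
  C = -4.984 -> Y = -123.811 ✓
  C = -4.354 -> Y = -82.558 ✓
  C = -2.913 -> Y = -24.706 ✓
All samples match this transformation.

(d) C³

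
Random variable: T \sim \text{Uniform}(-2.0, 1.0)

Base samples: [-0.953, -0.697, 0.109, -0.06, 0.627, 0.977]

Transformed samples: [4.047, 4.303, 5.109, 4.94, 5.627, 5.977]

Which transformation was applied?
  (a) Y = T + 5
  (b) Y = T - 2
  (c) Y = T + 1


Checking option (a) Y = T + 5:
  T = -0.953 -> Y = 4.047 ✓
  T = -0.697 -> Y = 4.303 ✓
  T = 0.109 -> Y = 5.109 ✓
All samples match this transformation.

(a) T + 5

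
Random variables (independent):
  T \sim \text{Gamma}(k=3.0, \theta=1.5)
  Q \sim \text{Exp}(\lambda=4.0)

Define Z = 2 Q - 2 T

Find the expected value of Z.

E[Z] = -2*E[T] + 2*E[Q]
E[T] = 4.5
E[Q] = 0.25
E[Z] = -2*4.5 + 2*0.25 = -8.5

-8.5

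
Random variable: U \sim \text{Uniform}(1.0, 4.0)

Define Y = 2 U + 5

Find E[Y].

For Y = 2U + 5:
E[Y] = 2 * E[U] + 5
E[U] = (1 + 4)/2 = 2.5
E[Y] = 2 * 2.5 + 5 = 10

10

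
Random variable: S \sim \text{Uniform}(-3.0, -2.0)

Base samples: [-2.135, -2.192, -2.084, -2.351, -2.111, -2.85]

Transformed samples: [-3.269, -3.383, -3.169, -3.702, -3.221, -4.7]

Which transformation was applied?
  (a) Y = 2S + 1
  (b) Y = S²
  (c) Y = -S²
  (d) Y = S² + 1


Checking option (a) Y = 2S + 1:
  S = -2.135 -> Y = -3.269 ✓
  S = -2.192 -> Y = -3.383 ✓
  S = -2.084 -> Y = -3.169 ✓
All samples match this transformation.

(a) 2S + 1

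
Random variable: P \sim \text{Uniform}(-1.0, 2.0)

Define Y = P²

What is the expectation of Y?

Using E[X²] = Var(X) + (E[X])²:
E[P] = 0.5
Var(P) = (2 + 1)^2/12 = 0.75
E[P²] = 0.75 + 0.5² = 0.75 + 0.25 = 1

1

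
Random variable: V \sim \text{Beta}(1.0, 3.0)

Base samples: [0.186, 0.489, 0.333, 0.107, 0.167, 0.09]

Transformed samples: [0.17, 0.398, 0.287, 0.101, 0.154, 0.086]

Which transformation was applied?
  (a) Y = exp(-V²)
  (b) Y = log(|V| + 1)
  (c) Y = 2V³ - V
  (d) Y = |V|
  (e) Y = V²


Checking option (b) Y = log(|V| + 1):
  V = 0.186 -> Y = 0.17 ✓
  V = 0.489 -> Y = 0.398 ✓
  V = 0.333 -> Y = 0.287 ✓
All samples match this transformation.

(b) log(|V| + 1)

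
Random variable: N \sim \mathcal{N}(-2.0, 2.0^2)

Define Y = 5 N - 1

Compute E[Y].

For Y = 5N - 1:
E[Y] = 5 * E[N] - 1
E[N] = -2.0 = -2
E[Y] = 5 * (-2) - 1 = -11

-11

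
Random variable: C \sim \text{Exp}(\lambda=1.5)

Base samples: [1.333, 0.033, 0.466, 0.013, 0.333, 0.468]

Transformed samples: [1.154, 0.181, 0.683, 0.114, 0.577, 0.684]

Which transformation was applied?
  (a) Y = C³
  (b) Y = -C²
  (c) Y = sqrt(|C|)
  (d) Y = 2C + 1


Checking option (c) Y = sqrt(|C|):
  C = 1.333 -> Y = 1.154 ✓
  C = 0.033 -> Y = 0.181 ✓
  C = 0.466 -> Y = 0.683 ✓
All samples match this transformation.

(c) sqrt(|C|)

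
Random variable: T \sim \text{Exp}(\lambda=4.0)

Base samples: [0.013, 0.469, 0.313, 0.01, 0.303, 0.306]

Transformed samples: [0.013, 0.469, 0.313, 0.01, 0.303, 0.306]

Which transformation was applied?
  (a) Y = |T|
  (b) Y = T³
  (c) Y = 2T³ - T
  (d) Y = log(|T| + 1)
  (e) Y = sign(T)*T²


Checking option (a) Y = |T|:
  T = 0.013 -> Y = 0.013 ✓
  T = 0.469 -> Y = 0.469 ✓
  T = 0.313 -> Y = 0.313 ✓
All samples match this transformation.

(a) |T|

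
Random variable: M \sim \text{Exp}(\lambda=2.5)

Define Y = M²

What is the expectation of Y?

E[M²] = Var(M) + (E[M])² = 0.16 + 0.16 = 0.32

0.32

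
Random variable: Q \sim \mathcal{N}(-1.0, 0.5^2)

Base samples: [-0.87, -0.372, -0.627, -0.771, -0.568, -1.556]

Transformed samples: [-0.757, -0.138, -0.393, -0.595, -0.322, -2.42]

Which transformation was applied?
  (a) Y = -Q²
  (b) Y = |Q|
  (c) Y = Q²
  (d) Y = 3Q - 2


Checking option (a) Y = -Q²:
  Q = -0.87 -> Y = -0.757 ✓
  Q = -0.372 -> Y = -0.138 ✓
  Q = -0.627 -> Y = -0.393 ✓
All samples match this transformation.

(a) -Q²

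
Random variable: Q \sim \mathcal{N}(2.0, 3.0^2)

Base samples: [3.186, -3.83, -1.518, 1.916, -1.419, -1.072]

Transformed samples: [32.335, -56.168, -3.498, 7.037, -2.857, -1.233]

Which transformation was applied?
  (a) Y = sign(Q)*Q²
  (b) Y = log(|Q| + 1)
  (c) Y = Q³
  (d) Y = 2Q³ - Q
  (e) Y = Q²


Checking option (c) Y = Q³:
  Q = 3.186 -> Y = 32.335 ✓
  Q = -3.83 -> Y = -56.168 ✓
  Q = -1.518 -> Y = -3.498 ✓
All samples match this transformation.

(c) Q³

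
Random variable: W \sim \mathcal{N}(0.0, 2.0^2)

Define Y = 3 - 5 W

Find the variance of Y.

For Y = aW + b: Var(Y) = a² * Var(W)
Var(W) = 2.0^2 = 4
Var(Y) = (-5)² * 4 = 25 * 4 = 100

100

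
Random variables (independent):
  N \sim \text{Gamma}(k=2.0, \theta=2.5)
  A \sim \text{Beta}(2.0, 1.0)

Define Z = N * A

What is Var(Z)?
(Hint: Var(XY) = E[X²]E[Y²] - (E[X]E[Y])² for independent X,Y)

Var(XY) = E[X²]E[Y²] - (E[X]E[Y])²
E[N] = 5, Var(N) = 12.5
E[A] = 0.66666667, Var(A) = 0.055555556
E[N²] = 12.5 + 5² = 37.5
E[A²] = 0.055555556 + 0.66666667² = 0.5
Var(Z) = 37.5*0.5 - (5*0.66666667)²
= 18.75 - 11.111111 = 7.6388889

7.6388889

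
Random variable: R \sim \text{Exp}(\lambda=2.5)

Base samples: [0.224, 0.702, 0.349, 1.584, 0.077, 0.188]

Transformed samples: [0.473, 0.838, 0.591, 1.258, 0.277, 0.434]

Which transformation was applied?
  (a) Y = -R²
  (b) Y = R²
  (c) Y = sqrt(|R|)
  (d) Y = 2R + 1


Checking option (c) Y = sqrt(|R|):
  R = 0.224 -> Y = 0.473 ✓
  R = 0.702 -> Y = 0.838 ✓
  R = 0.349 -> Y = 0.591 ✓
All samples match this transformation.

(c) sqrt(|R|)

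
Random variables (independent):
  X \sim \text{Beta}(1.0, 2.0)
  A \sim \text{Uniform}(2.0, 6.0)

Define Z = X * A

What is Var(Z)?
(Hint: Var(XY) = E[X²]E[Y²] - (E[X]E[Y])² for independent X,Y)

Var(XY) = E[X²]E[Y²] - (E[X]E[Y])²
E[X] = 0.33333333, Var(X) = 0.055555556
E[A] = 4, Var(A) = 1.3333333
E[X²] = 0.055555556 + 0.33333333² = 0.16666667
E[A²] = 1.3333333 + 4² = 17.333333
Var(Z) = 0.16666667*17.333333 - (0.33333333*4)²
= 2.8888889 - 1.7777778 = 1.1111111

1.1111111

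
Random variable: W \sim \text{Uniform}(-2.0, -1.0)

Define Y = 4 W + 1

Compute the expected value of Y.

For Y = 4W + 1:
E[Y] = 4 * E[W] + 1
E[W] = (-2 - 1)/2 = -1.5
E[Y] = 4 * (-1.5) + 1 = -5

-5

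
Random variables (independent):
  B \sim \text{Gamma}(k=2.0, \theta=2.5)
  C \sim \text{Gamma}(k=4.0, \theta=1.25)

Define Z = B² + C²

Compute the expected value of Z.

E[Z] = E[B²] + E[C²]
E[B²] = Var(B) + E[B]² = 12.5 + 25 = 37.5
E[C²] = Var(C) + E[C]² = 6.25 + 25 = 31.25
E[Z] = 37.5 + 31.25 = 68.75

68.75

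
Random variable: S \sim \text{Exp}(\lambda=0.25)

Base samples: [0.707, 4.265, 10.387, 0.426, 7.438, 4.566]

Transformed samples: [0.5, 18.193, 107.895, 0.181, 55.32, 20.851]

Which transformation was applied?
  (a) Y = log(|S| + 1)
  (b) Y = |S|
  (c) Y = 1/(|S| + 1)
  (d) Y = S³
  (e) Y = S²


Checking option (e) Y = S²:
  S = 0.707 -> Y = 0.5 ✓
  S = 4.265 -> Y = 18.193 ✓
  S = 10.387 -> Y = 107.895 ✓
All samples match this transformation.

(e) S²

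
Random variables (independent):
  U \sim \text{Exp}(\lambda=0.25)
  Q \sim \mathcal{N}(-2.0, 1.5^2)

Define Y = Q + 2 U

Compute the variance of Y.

For independent RVs: Var(aX + bY) = a²Var(X) + b²Var(Y)
Var(U) = 16
Var(Q) = 2.25
Var(Y) = 2²*16 + 1²*2.25
= 4*16 + 1*2.25 = 66.25

66.25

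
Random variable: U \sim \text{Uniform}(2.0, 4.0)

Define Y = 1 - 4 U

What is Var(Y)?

For Y = aU + b: Var(Y) = a² * Var(U)
Var(U) = (4 - 2)^2/12 = 0.33333333
Var(Y) = (-4)² * 0.33333333 = 16 * 0.33333333 = 5.3333333

5.3333333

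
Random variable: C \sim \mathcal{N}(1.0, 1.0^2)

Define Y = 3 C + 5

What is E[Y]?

For Y = 3C + 5:
E[Y] = 3 * E[C] + 5
E[C] = 1.0 = 1
E[Y] = 3 * 1 + 5 = 8

8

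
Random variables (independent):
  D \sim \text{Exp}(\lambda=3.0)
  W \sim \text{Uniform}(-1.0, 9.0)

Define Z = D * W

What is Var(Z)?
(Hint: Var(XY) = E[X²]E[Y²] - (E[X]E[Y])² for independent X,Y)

Var(XY) = E[X²]E[Y²] - (E[X]E[Y])²
E[D] = 0.33333333, Var(D) = 0.11111111
E[W] = 4, Var(W) = 8.3333333
E[D²] = 0.11111111 + 0.33333333² = 0.22222222
E[W²] = 8.3333333 + 4² = 24.333333
Var(Z) = 0.22222222*24.333333 - (0.33333333*4)²
= 5.4074074 - 1.7777778 = 3.6296296

3.6296296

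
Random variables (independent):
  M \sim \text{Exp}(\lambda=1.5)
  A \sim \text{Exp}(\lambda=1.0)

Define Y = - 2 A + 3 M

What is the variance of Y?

For independent RVs: Var(aX + bY) = a²Var(X) + b²Var(Y)
Var(M) = 0.44444444
Var(A) = 1
Var(Y) = 3²*0.44444444 + (-2)²*1
= 9*0.44444444 + 4*1 = 8

8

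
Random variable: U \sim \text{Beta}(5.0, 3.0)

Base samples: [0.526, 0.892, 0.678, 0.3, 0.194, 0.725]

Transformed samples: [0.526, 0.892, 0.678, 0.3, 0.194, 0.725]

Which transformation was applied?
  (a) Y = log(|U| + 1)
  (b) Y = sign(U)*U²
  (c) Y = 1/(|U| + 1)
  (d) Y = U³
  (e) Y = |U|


Checking option (e) Y = |U|:
  U = 0.526 -> Y = 0.526 ✓
  U = 0.892 -> Y = 0.892 ✓
  U = 0.678 -> Y = 0.678 ✓
All samples match this transformation.

(e) |U|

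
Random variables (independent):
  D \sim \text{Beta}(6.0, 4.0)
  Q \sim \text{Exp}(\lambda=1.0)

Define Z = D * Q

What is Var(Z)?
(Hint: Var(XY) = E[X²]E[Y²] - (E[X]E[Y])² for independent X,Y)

Var(XY) = E[X²]E[Y²] - (E[X]E[Y])²
E[D] = 0.6, Var(D) = 0.021818182
E[Q] = 1, Var(Q) = 1
E[D²] = 0.021818182 + 0.6² = 0.38181818
E[Q²] = 1 + 1² = 2
Var(Z) = 0.38181818*2 - (0.6*1)²
= 0.76363636 - 0.36 = 0.40363636

0.40363636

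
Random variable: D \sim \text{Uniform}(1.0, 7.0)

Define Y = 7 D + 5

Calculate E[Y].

For Y = 7D + 5:
E[Y] = 7 * E[D] + 5
E[D] = (1 + 7)/2 = 4
E[Y] = 7 * 4 + 5 = 33

33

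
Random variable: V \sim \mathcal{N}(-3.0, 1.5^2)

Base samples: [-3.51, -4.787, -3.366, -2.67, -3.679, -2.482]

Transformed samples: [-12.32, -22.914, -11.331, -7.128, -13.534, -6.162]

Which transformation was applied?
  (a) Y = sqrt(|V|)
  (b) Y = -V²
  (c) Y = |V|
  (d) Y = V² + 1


Checking option (b) Y = -V²:
  V = -3.51 -> Y = -12.32 ✓
  V = -4.787 -> Y = -22.914 ✓
  V = -3.366 -> Y = -11.331 ✓
All samples match this transformation.

(b) -V²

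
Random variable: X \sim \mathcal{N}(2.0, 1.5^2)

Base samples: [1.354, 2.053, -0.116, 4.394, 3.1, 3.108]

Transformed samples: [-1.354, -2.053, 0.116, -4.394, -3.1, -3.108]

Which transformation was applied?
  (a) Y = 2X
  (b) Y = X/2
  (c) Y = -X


Checking option (c) Y = -X:
  X = 1.354 -> Y = -1.354 ✓
  X = 2.053 -> Y = -2.053 ✓
  X = -0.116 -> Y = 0.116 ✓
All samples match this transformation.

(c) -X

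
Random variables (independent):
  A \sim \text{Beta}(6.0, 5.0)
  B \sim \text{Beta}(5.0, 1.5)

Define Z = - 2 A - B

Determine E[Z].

E[Z] = -2*E[A] - 1*E[B]
E[A] = 0.54545455
E[B] = 0.76923077
E[Z] = -2*0.54545455 - 1*0.76923077 = -1.8601399

-1.8601399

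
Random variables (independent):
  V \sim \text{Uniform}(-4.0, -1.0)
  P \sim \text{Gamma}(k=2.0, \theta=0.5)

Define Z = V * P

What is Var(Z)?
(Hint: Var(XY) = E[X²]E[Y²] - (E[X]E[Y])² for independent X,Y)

Var(XY) = E[X²]E[Y²] - (E[X]E[Y])²
E[V] = -2.5, Var(V) = 0.75
E[P] = 1, Var(P) = 0.5
E[V²] = 0.75 + (-2.5)² = 7
E[P²] = 0.5 + 1² = 1.5
Var(Z) = 7*1.5 - (-2.5*1)²
= 10.5 - 6.25 = 4.25

4.25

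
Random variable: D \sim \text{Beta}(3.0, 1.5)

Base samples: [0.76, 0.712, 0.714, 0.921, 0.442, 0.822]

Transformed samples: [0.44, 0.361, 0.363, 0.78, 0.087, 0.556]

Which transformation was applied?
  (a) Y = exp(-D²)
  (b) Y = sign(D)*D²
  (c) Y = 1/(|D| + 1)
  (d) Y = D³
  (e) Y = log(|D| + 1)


Checking option (d) Y = D³:
  D = 0.76 -> Y = 0.44 ✓
  D = 0.712 -> Y = 0.361 ✓
  D = 0.714 -> Y = 0.363 ✓
All samples match this transformation.

(d) D³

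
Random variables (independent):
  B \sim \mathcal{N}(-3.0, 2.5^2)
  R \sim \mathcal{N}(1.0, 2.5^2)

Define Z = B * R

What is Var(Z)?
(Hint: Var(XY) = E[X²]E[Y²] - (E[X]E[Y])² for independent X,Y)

Var(XY) = E[X²]E[Y²] - (E[X]E[Y])²
E[B] = -3, Var(B) = 6.25
E[R] = 1, Var(R) = 6.25
E[B²] = 6.25 + (-3)² = 15.25
E[R²] = 6.25 + 1² = 7.25
Var(Z) = 15.25*7.25 - (-3*1)²
= 110.5625 - 9 = 101.5625

101.5625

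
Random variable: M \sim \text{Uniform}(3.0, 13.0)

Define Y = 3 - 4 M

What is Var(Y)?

For Y = aM + b: Var(Y) = a² * Var(M)
Var(M) = (13 - 3)^2/12 = 8.3333333
Var(Y) = (-4)² * 8.3333333 = 16 * 8.3333333 = 133.33333

133.33333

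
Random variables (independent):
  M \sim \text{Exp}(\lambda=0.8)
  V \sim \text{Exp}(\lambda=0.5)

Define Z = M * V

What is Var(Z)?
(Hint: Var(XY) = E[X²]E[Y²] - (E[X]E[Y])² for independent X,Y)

Var(XY) = E[X²]E[Y²] - (E[X]E[Y])²
E[M] = 1.25, Var(M) = 1.5625
E[V] = 2, Var(V) = 4
E[M²] = 1.5625 + 1.25² = 3.125
E[V²] = 4 + 2² = 8
Var(Z) = 3.125*8 - (1.25*2)²
= 25 - 6.25 = 18.75

18.75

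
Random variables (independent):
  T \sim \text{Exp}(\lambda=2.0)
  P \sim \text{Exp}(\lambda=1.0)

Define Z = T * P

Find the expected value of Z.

For independent RVs: E[XY] = E[X]*E[Y]
E[T] = 0.5
E[P] = 1
E[Z] = 0.5 * 1 = 0.5

0.5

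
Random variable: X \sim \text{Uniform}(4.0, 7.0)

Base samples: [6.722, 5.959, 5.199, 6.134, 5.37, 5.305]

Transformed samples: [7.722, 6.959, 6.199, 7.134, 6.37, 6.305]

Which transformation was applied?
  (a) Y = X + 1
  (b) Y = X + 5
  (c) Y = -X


Checking option (a) Y = X + 1:
  X = 6.722 -> Y = 7.722 ✓
  X = 5.959 -> Y = 6.959 ✓
  X = 5.199 -> Y = 6.199 ✓
All samples match this transformation.

(a) X + 1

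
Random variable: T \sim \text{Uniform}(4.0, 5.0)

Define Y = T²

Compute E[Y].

E[T²] = Var(T) + (E[T])² = 0.083333333 + 20.25 = 20.333333

20.333333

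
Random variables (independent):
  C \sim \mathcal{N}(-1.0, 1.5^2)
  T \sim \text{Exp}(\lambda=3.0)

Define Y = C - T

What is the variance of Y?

For independent RVs: Var(aX + bY) = a²Var(X) + b²Var(Y)
Var(C) = 2.25
Var(T) = 0.11111111
Var(Y) = 1²*2.25 + (-1)²*0.11111111
= 1*2.25 + 1*0.11111111 = 2.3611111

2.3611111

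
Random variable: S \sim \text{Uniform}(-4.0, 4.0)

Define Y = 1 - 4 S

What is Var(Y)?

For Y = aS + b: Var(Y) = a² * Var(S)
Var(S) = (4 + 4)^2/12 = 5.3333333
Var(Y) = (-4)² * 5.3333333 = 16 * 5.3333333 = 85.333333

85.333333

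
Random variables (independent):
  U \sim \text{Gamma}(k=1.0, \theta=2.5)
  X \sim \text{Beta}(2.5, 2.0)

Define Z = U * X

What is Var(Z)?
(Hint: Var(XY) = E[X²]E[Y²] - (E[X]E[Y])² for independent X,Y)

Var(XY) = E[X²]E[Y²] - (E[X]E[Y])²
E[U] = 2.5, Var(U) = 6.25
E[X] = 0.55555556, Var(X) = 0.044893378
E[U²] = 6.25 + 2.5² = 12.5
E[X²] = 0.044893378 + 0.55555556² = 0.35353535
Var(Z) = 12.5*0.35353535 - (2.5*0.55555556)²
= 4.4191919 - 1.9290123 = 2.4901796

2.4901796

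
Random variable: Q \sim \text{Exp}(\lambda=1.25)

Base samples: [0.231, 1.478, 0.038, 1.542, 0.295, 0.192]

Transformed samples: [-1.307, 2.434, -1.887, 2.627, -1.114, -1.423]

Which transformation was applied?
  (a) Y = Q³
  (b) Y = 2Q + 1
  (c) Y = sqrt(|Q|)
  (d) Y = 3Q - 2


Checking option (d) Y = 3Q - 2:
  Q = 0.231 -> Y = -1.307 ✓
  Q = 1.478 -> Y = 2.434 ✓
  Q = 0.038 -> Y = -1.887 ✓
All samples match this transformation.

(d) 3Q - 2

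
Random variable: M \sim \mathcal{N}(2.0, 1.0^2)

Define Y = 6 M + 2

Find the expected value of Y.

For Y = 6M + 2:
E[Y] = 6 * E[M] + 2
E[M] = 2.0 = 2
E[Y] = 6 * 2 + 2 = 14

14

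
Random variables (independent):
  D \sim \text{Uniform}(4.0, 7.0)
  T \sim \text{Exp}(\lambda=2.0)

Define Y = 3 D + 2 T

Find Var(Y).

For independent RVs: Var(aX + bY) = a²Var(X) + b²Var(Y)
Var(D) = 0.75
Var(T) = 0.25
Var(Y) = 3²*0.75 + 2²*0.25
= 9*0.75 + 4*0.25 = 7.75

7.75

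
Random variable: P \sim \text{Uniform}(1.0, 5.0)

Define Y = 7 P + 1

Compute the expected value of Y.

For Y = 7P + 1:
E[Y] = 7 * E[P] + 1
E[P] = (1 + 5)/2 = 3
E[Y] = 7 * 3 + 1 = 22

22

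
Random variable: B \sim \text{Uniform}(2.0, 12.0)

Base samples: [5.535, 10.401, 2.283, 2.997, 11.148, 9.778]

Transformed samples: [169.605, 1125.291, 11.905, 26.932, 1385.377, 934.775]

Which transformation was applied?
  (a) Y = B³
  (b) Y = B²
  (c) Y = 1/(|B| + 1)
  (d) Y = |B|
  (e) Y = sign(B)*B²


Checking option (a) Y = B³:
  B = 5.535 -> Y = 169.605 ✓
  B = 10.401 -> Y = 1125.291 ✓
  B = 2.283 -> Y = 11.905 ✓
All samples match this transformation.

(a) B³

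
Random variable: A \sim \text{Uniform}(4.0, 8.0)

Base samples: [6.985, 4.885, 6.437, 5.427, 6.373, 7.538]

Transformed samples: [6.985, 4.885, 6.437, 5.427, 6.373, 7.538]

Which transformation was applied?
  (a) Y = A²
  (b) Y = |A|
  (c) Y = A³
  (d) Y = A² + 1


Checking option (b) Y = |A|:
  A = 6.985 -> Y = 6.985 ✓
  A = 4.885 -> Y = 4.885 ✓
  A = 6.437 -> Y = 6.437 ✓
All samples match this transformation.

(b) |A|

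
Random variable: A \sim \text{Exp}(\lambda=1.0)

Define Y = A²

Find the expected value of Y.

Using E[X²] = Var(X) + (E[X])²:
E[A] = 1
Var(A) = 1/1.0^2 = 1
E[A²] = 1 + 1² = 1 + 1 = 2

2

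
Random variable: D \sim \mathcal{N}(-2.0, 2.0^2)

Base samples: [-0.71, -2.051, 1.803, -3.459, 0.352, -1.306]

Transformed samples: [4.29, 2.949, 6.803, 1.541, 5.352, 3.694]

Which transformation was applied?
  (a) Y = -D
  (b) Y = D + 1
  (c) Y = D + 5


Checking option (c) Y = D + 5:
  D = -0.71 -> Y = 4.29 ✓
  D = -2.051 -> Y = 2.949 ✓
  D = 1.803 -> Y = 6.803 ✓
All samples match this transformation.

(c) D + 5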